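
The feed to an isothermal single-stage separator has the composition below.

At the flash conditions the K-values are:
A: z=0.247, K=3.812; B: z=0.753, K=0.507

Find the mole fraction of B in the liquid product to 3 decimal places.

Rachford–Rice: g(β) = Σ zᵢ(Kᵢ−1)/(1+β(Kᵢ−1)) = 0.
Check two-phase: ΣzᵢKᵢ = 1.323 > 1 and Σzᵢ/Kᵢ = 1.550 > 1, so g(0) = 0.323 > 0 and g(1) = -0.550 < 0.
Binary case is linear: z₁(K₁−1)(1+β(K₂−1)) + z₂(K₂−1)(1+β(K₁−1)) = 0
⇒ β = [z₁(K₁−1)+z₂(K₂−1)] / [−(K₁−1)(K₂−1)] = 0.3233/1.3863 = 0.233
Compositions from xᵢ = zᵢ/(1+β(Kᵢ−1)), yᵢ = Kᵢxᵢ:
  A: x = 0.149, y = 0.569
  B: x = 0.851, y = 0.431

x_B = 0.851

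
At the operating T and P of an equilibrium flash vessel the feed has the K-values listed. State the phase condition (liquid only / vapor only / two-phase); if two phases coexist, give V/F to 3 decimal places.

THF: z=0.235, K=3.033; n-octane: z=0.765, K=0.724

ΣzᵢKᵢ = 1.267; Σzᵢ/Kᵢ = 1.134.
Both exceed 1, so a two-phase solution exists.
Let ψ = V/F and solve Σ zᵢ(Kᵢ−1)/(1+ψ(Kᵢ−1)) = 0.
Newton–Raphson from ψ = 0.34:
  ψ = 0.340: g = 0.0495, g' = -0.411 → ψ = 0.461
  ψ = 0.461: g = 0.0049, g' = -0.336 → ψ = 0.475
Converged at ψ = 0.475.

two-phase, V/F = 0.475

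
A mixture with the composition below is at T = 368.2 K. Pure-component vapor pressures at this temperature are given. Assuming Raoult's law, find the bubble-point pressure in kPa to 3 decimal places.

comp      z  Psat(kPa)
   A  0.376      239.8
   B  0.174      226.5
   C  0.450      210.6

Pbub = 224.346 kPa

At the bubble point ψ → 0, so ΣzᵢKᵢ = 1 with Kᵢ = Pᵢˢᵃᵗ/P ⇒ P = ΣzᵢPᵢˢᵃᵗ.
P = 0.376·239.8 + 0.174·226.5 + 0.450·210.6 = 224.346 kPa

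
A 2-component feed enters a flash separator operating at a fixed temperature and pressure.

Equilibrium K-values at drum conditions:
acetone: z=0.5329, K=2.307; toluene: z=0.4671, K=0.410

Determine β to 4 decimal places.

β = 0.5458

Rachford–Rice: g(β) = Σ zᵢ(Kᵢ−1)/(1+β(Kᵢ−1)) = 0.
Feasibility: ΣzᵢKᵢ = 1.4209, Σzᵢ/Kᵢ = 1.3703 — both > 1, two phases present.
Binary case is linear: z₁(K₁−1)(1+β(K₂−1)) + z₂(K₂−1)(1+β(K₁−1)) = 0
⇒ β = [z₁(K₁−1)+z₂(K₂−1)] / [−(K₁−1)(K₂−1)] = 0.42091/0.77113 = 0.5458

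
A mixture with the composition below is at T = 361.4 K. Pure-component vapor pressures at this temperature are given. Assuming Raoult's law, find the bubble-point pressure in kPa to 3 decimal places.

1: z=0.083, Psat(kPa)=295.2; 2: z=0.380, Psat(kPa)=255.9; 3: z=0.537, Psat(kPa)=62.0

Pbub = 155.038 kPa

At the bubble point ψ → 0, so ΣzᵢKᵢ = 1 with Kᵢ = Pᵢˢᵃᵗ/P ⇒ P = ΣzᵢPᵢˢᵃᵗ.
P = 0.083·295.2 + 0.380·255.9 + 0.537·62.0 = 155.038 kPa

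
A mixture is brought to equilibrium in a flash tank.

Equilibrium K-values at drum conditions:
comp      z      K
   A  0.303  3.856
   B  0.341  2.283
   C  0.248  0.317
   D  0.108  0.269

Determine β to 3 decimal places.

β = 0.729

Newton iteration, β⁰ = 0.62:
  β = 0.620: g = 0.1178, g' = -1.037 → β = 0.734
  β = 0.734: g = -0.0048, g' = -1.140 → β = 0.729
Converged at β = 0.729.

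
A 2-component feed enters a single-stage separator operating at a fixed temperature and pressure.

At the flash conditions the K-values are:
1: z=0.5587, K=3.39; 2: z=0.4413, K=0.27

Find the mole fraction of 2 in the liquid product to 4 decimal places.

x_2 = 0.7660

Rachford–Rice: g(β) = Σ zᵢ(Kᵢ−1)/(1+β(Kᵢ−1)) = 0.
Feasibility: ΣzᵢKᵢ = 2.0131, Σzᵢ/Kᵢ = 1.7993 — both > 1, two phases present.
Binary case is linear: z₁(K₁−1)(1+β(K₂−1)) + z₂(K₂−1)(1+β(K₁−1)) = 0
⇒ β = [z₁(K₁−1)+z₂(K₂−1)] / [−(K₁−1)(K₂−1)] = 1.01314/1.74470 = 0.5807
Compositions from xᵢ = zᵢ/(1+β(Kᵢ−1)), yᵢ = Kᵢxᵢ:
  1: x = 0.2340, y = 0.7932
  2: x = 0.7660, y = 0.2068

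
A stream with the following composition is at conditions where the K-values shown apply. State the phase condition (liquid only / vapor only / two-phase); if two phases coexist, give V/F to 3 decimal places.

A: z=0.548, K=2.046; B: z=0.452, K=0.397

ΣzᵢKᵢ = 1.301; Σzᵢ/Kᵢ = 1.406.
Both exceed 1, so a two-phase solution exists.
Material balance + equilibrium reduce to Σ zᵢ(Kᵢ−1)/(1+ψ(Kᵢ−1)) = 0.
Newton–Raphson from ψ = 0.6:
  ψ = 0.600: g = -0.0749, g' = -0.630 → ψ = 0.481
  ψ = 0.481: g = -0.0026, g' = -0.591 → ψ = 0.477
Converged at ψ = 0.477.

two-phase, V/F = 0.477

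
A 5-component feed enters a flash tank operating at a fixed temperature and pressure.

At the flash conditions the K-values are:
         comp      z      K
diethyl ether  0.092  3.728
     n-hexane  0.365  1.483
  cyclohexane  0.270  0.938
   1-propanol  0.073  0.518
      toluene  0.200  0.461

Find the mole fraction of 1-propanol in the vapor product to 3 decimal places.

Material balance + equilibrium reduce to Σ zᵢ(Kᵢ−1)/(1+ψ(Kᵢ−1)) = 0.
Check two-phase: ΣzᵢKᵢ = 1.268 > 1 and Σzᵢ/Kᵢ = 1.133 > 1, so g(0) = 0.268 > 0 and g(1) = -0.133 < 0.
Iterate (Newton) starting at ψ = 0.36:
  ψ = 0.360: g = 0.0834, g' = -0.351 → ψ = 0.597
  ψ = 0.597: g = 0.0065, g' = -0.311 → ψ = 0.618
Converged at ψ = 0.618.
Compositions from xᵢ = zᵢ/(1+ψ(Kᵢ−1)), yᵢ = Kᵢxᵢ:
  diethyl ether: x = 0.034, y = 0.128
  n-hexane: x = 0.281, y = 0.417
  cyclohexane: x = 0.281, y = 0.263
  1-propanol: x = 0.104, y = 0.054
  toluene: x = 0.300, y = 0.138

y_1-propanol = 0.054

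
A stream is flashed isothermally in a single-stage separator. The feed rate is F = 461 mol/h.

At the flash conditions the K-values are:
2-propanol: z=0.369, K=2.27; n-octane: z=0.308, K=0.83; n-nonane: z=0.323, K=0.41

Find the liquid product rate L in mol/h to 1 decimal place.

L = 271.5 mol/h

Rachford–Rice: g(ψ) = Σ zᵢ(Kᵢ−1)/(1+ψ(Kᵢ−1)) = 0.
Check two-phase: ΣzᵢKᵢ = 1.226 > 1 and Σzᵢ/Kᵢ = 1.321 > 1, so g(0) = 0.226 > 0 and g(1) = -0.321 < 0.
Newton–Raphson from ψ = 0.5:
  ψ = 0.500: g = -0.0409, g' = -0.459 → ψ = 0.411
Converged at ψ = 0.411.
Then V = ψ·F = 0.4111·461 = 189.5 mol/h and L = F − V = 271.5 mol/h.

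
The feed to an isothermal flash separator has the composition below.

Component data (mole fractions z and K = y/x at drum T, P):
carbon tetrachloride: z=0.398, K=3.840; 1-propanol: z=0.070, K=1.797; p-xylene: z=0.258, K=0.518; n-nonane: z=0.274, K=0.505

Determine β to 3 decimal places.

β = 0.728

Let β = V/F and solve Σ zᵢ(Kᵢ−1)/(1+β(Kᵢ−1)) = 0.
Feasibility: ΣzᵢKᵢ = 1.926, Σzᵢ/Kᵢ = 1.183 — both > 1, two phases present.
Iterate (Newton) starting at β = 0.57:
  β = 0.570: g = 0.1096, g' = -0.733 → β = 0.719
  β = 0.719: g = 0.0059, g' = -0.667 → β = 0.728
Converged at β = 0.728.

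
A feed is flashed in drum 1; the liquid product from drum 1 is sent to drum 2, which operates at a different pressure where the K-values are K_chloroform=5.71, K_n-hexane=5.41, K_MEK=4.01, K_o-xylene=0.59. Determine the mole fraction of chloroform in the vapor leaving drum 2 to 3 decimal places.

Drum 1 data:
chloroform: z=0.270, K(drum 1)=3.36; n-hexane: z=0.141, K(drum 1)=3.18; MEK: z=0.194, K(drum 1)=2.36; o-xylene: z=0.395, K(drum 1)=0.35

y_chloroform (drum 2) = 0.190

Drum 1:
Let ψ₁ = V/F and solve Σ zᵢ(Kᵢ−1)/(1+ψ₁(Kᵢ−1)) = 0.
Feasibility: ΣzᵢKᵢ = 1.952, Σzᵢ/Kᵢ = 1.335 — both > 1, two phases present.
Newton–Raphson from ψ₁ = 0.6:
  ψ₁ = 0.600: g = 0.1213, g' = -0.941 → ψ₁ = 0.729
  ψ₁ = 0.729: g = -0.0025, g' = -0.996 → ψ₁ = 0.726
Converged at ψ₁ = 0.726.
Drum-1 compositions:
  chloroform: x = 0.099, y = 0.334
  n-hexane: x = 0.055, y = 0.174
  MEK: x = 0.098, y = 0.230
  o-xylene: x = 0.748, y = 0.262
Drum-2 feed = drum-1 liquid: z₂ = (0.0995, 0.0546, 0.0976, 0.7484).
Drum 2:
Let ψ₂ = V/F and solve Σ zᵢ(Kᵢ−1)/(1+ψ₂(Kᵢ−1)) = 0.
Check two-phase: ΣzᵢKᵢ = 1.696 > 1 and Σzᵢ/Kᵢ = 1.320 > 1, so g(0) = 0.696 > 0 and g(1) = -0.320 < 0.
Iterate (Newton) starting at ψ₂ = 0.59:
  ψ₂ = 0.590: g = -0.1081, g' = -0.570 → ψ₂ = 0.400
  ψ₂ = 0.400: g = 0.0155, g' = -0.766 → ψ₂ = 0.421
Converged at ψ₂ = 0.421.
  chloroform: x = 0.033, y = 0.190
  n-hexane: x = 0.019, y = 0.103
  MEK: x = 0.043, y = 0.173
  o-xylene: x = 0.905, y = 0.534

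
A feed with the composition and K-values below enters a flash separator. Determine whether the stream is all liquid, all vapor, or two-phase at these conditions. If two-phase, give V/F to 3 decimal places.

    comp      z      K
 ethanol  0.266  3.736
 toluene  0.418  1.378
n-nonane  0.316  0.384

two-phase, V/F = 0.750

ΣzᵢKᵢ = 1.691; Σzᵢ/Kᵢ = 1.197.
Both exceed 1, so a two-phase solution exists.
Rachford–Rice: g(ψ) = Σ zᵢ(Kᵢ−1)/(1+ψ(Kᵢ−1)) = 0.
Newton iteration, ψ⁰ = 0.62:
  ψ = 0.620: g = 0.0830, g' = -0.627 → ψ = 0.752
  ψ = 0.752: g = -0.0018, g' = -0.666 → ψ = 0.750
Converged at ψ = 0.750.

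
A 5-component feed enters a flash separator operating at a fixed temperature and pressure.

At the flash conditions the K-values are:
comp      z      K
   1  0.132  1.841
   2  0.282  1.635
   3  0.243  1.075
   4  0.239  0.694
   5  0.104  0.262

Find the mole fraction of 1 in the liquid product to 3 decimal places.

Material balance + equilibrium reduce to Σ zᵢ(Kᵢ−1)/(1+ψ(Kᵢ−1)) = 0.
Feasibility: ΣzᵢKᵢ = 1.158, Σzᵢ/Kᵢ = 1.212 — both > 1, two phases present.
Newton–Raphson from ψ = 0.5:
  ψ = 0.500: g = 0.0237, g' = -0.287 → ψ = 0.583
  ψ = 0.583: g = -0.0009, g' = -0.311 → ψ = 0.580
Converged at ψ = 0.580.
Compositions from xᵢ = zᵢ/(1+ψ(Kᵢ−1)), yᵢ = Kᵢxᵢ:
  1: x = 0.089, y = 0.163
  2: x = 0.206, y = 0.337
  3: x = 0.233, y = 0.250
  4: x = 0.291, y = 0.202
  5: x = 0.182, y = 0.048

x_1 = 0.089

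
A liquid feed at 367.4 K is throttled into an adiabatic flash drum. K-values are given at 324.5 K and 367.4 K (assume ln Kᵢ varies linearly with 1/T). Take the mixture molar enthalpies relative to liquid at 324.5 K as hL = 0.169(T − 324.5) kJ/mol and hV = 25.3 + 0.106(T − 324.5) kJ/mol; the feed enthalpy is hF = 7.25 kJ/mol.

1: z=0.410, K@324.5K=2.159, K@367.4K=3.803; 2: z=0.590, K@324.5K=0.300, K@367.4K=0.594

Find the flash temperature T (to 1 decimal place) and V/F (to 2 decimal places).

Adiabatic flash: solve Rachford–Rice at each trial T, then check hF = ψ·hV(T) + (1−ψ)·hL(T).
  T = 324.5 K: K = (2.159, 0.300), RR gives ψ = 0.077, H_out = 1.939 kJ/mol
  T = 367.4 K: K = (3.803, 0.594), RR gives ψ = 0.799, H_out = 25.314 kJ/mol
  T = 345.9 K: K = (2.914, 0.431), RR gives ψ = 0.412, H_out = 13.488 kJ/mol
  T = 335.2 K: K = (2.520, 0.362), RR gives ψ = 0.254, H_out = 8.067 kJ/mol
  T = 329.9 K: K = (2.337, 0.330), RR gives ψ = 0.171, H_out = 5.178 kJ/mol
  T = 332.5 K: K = (2.426, 0.345), RR gives ψ = 0.213, H_out = 6.623 kJ/mol
  T = 333.9 K: K = (2.475, 0.354), RR gives ψ = 0.234, H_out = 7.378 kJ/mol
Linear interpolation between T = 332.5 (H_out = 6.623) and T = 333.9 (H_out = 7.378) on hF = 7.25 gives T ≈ 333.7 K, at which ψ = 0.23.

T = 333.7 K, V/F = 0.23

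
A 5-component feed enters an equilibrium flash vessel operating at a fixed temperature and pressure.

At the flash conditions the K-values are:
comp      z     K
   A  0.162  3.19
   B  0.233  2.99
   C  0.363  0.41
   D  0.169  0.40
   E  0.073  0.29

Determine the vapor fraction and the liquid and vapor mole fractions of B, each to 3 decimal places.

ψ = 0.357, x_B = 0.136, y_B = 0.407

Let ψ = V/F and solve Σ zᵢ(Kᵢ−1)/(1+ψ(Kᵢ−1)) = 0.
Feasibility: ΣzᵢKᵢ = 1.451, Σzᵢ/Kᵢ = 1.688 — both > 1, two phases present.
Newton iteration, ψ⁰ = 0.59:
  ψ = 0.590: g = -0.2066, g' = -0.895 → ψ = 0.359
  ψ = 0.359: g = -0.0016, g' = -0.926 → ψ = 0.357
Converged at ψ = 0.357.
Compositions from xᵢ = zᵢ/(1+ψ(Kᵢ−1)), yᵢ = Kᵢxᵢ:
  A: x = 0.091, y = 0.290
  B: x = 0.136, y = 0.407
  C: x = 0.460, y = 0.189
  D: x = 0.215, y = 0.086
  E: x = 0.098, y = 0.028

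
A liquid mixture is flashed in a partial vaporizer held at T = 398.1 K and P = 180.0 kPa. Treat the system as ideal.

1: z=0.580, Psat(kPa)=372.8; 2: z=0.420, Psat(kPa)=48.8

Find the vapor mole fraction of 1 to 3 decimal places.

y_1 = 0.839

Raoult's law: Kᵢ = Pᵢˢᵃᵗ/P = Pᵢˢᵃᵗ/180.0.
  K_1 = 372.8/180.0 = 2.07111, K_2 = 48.8/180.0 = 0.27111
Let β = V/F and solve Σ zᵢ(Kᵢ−1)/(1+β(Kᵢ−1)) = 0.
Feasibility: ΣzᵢKᵢ = 1.315, Σzᵢ/Kᵢ = 1.829 — both > 1, two phases present.
Binary case is linear: z₁(K₁−1)(1+β(K₂−1)) + z₂(K₂−1)(1+β(K₁−1)) = 0
⇒ β = [z₁(K₁−1)+z₂(K₂−1)] / [−(K₁−1)(K₂−1)] = 0.3151/0.7807 = 0.404
Compositions from xᵢ = zᵢ/(1+β(Kᵢ−1)), yᵢ = Kᵢxᵢ:
  1: x = 0.405, y = 0.839
  2: x = 0.595, y = 0.161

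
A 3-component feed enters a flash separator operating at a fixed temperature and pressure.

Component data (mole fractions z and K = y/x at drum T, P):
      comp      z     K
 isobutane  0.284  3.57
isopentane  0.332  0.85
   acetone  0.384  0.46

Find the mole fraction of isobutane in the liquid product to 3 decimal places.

Iterate (Newton) starting at V/F = 0.5:
  V/F = 0.500: g = -0.0185, g' = -0.578 → V/F = 0.468
  V/F = 0.468: g = 0.0003, g' = -0.596 → V/F = 0.469
Converged at V/F = 0.469.
Compositions from xᵢ = zᵢ/(1+V/F(Kᵢ−1)), yᵢ = Kᵢxᵢ:
  isobutane: x = 0.129, y = 0.460
  isopentane: x = 0.357, y = 0.304
  acetone: x = 0.514, y = 0.236

x_isobutane = 0.129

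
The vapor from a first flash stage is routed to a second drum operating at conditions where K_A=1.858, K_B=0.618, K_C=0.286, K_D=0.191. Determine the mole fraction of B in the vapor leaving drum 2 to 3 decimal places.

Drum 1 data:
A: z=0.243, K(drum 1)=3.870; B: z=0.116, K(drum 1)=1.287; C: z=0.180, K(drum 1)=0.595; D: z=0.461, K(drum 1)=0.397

Drum 1:
Let ψ₁ = V/F and solve Σ zᵢ(Kᵢ−1)/(1+ψ₁(Kᵢ−1)) = 0.
g(0) = ΣzᵢKᵢ − 1 = 0.380 and g(1) = 1 − Σzᵢ/Kᵢ = -0.617, so a root lies in (0, 1).
Newton–Raphson from ψ₁ = 0.5:
  ψ₁ = 0.500: g = -0.1739, g' = -0.735 → ψ₁ = 0.263
  ψ₁ = 0.263: g = 0.0160, g' = -0.931 → ψ₁ = 0.281
Converged at ψ₁ = 0.281.
Drum-1 compositions:
  A: x = 0.135, y = 0.521
  B: x = 0.107, y = 0.138
  C: x = 0.203, y = 0.121
  D: x = 0.555, y = 0.220
Drum-2 feed = drum-1 vapor: z₂ = (0.5207, 0.1382, 0.1208, 0.2203).
Drum 2:
Material balance + equilibrium reduce to Σ zᵢ(Kᵢ−1)/(1+ψ₂(Kᵢ−1)) = 0.
g(0) = ΣzᵢKᵢ − 1 = 0.129 and g(1) = 1 − Σzᵢ/Kᵢ = -1.080, so a root lies in (0, 1).
Newton–Raphson from ψ₂ = 0.67:
  ψ₂ = 0.670: g = -0.3419, g' = -1.105 → ψ₂ = 0.361
  ψ₂ = 0.361: g = -0.0879, g' = -0.650 → ψ₂ = 0.225
  ψ₂ = 0.225: g = -0.0042, g' = -0.596 → ψ₂ = 0.218
Converged at ψ₂ = 0.218.
  A: x = 0.439, y = 0.815
  B: x = 0.151, y = 0.093
  C: x = 0.143, y = 0.041
  D: x = 0.268, y = 0.051

y_B (drum 2) = 0.093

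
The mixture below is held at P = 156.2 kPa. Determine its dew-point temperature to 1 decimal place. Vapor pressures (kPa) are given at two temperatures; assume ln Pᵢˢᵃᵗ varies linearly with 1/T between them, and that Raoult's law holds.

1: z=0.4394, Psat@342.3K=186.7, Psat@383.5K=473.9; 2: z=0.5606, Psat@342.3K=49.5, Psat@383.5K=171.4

Dew-point temperature: Σzᵢ·P/Pᵢˢᵃᵗ(T) = 1. Interpolate ln Pᵢˢᵃᵗ = aᵢ + bᵢ/T.
  T = 342.3 K: ΣzᵢP/Pᵢˢᵃᵗ = 2.1366
  T = 383.5 K: ΣzᵢP/Pᵢˢᵃᵗ = 0.6557
  T = 362.9 K: ΣzᵢP/Pᵢˢᵃᵗ = 1.1425
  T = 373.2 K: ΣzᵢP/Pᵢˢᵃᵗ = 0.8585
  T = 368.0 K: ΣzᵢP/Pᵢˢᵃᵗ = 0.9897
  T = 365.4 K: ΣzᵢP/Pᵢˢᵃᵗ = 1.0642
Interpolating between 365.4 K and 368.0 K gives T ≈ 367.6 K.

T = 367.6 K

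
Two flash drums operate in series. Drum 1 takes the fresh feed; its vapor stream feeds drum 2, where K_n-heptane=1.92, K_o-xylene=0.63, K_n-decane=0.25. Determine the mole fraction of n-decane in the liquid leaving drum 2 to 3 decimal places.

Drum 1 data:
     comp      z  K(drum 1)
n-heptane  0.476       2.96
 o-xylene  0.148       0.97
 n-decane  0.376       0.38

x_n-decane (drum 2) = 0.410

Drum 1:
Rachford–Rice: g(ψ₁) = Σ zᵢ(Kᵢ−1)/(1+ψ₁(Kᵢ−1)) = 0.
Feasibility: ΣzᵢKᵢ = 1.695, Σzᵢ/Kᵢ = 1.303 — both > 1, two phases present.
Newton–Raphson from ψ₁ = 0.46:
  ψ₁ = 0.460: g = 0.1600, g' = -0.789 → ψ₁ = 0.663
  ψ₁ = 0.663: g = 0.0055, g' = -0.763 → ψ₁ = 0.670
Converged at ψ₁ = 0.670.
Drum-1 compositions:
  n-heptane: x = 0.206, y = 0.609
  o-xylene: x = 0.151, y = 0.147
  n-decane: x = 0.643, y = 0.244
Drum-2 feed = drum-1 vapor: z₂ = (0.6091, 0.1465, 0.2444).
Drum 2:
Newton–Raphson from ψ₂ = 0.32:
  ψ₂ = 0.320: g = 0.1302, g' = -0.572 → ψ₂ = 0.548
  ψ₂ = 0.548: g = -0.0066, g' = -0.656 → ψ₂ = 0.538
Converged at ψ₂ = 0.538.
  n-heptane: x = 0.407, y = 0.782
  o-xylene: x = 0.183, y = 0.115
  n-decane: x = 0.410, y = 0.102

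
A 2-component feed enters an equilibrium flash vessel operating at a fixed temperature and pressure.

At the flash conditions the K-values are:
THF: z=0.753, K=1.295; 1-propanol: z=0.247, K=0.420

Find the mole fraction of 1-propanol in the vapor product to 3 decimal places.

y_1-propanol = 0.142

Let ψ = V/F and solve Σ zᵢ(Kᵢ−1)/(1+ψ(Kᵢ−1)) = 0.
Feasibility: ΣzᵢKᵢ = 1.079, Σzᵢ/Kᵢ = 1.170 — both > 1, two phases present.
Iterate (Newton) starting at ψ = 0.5:
  ψ = 0.500: g = -0.0082, g' = -0.215 → ψ = 0.462
  ψ = 0.462: g = -0.0002, g' = -0.206 → ψ = 0.461
Converged at ψ = 0.461.
Compositions from xᵢ = zᵢ/(1+ψ(Kᵢ−1)), yᵢ = Kᵢxᵢ:
  THF: x = 0.663, y = 0.858
  1-propanol: x = 0.337, y = 0.142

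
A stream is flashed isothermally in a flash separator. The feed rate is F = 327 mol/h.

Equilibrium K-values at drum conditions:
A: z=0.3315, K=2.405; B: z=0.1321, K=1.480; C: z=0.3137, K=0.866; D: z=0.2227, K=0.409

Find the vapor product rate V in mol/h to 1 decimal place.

V = 237.8 mol/h

Newton–Raphson from β = 0.5:
  β = 0.5000: g = 0.09283, g' = -0.4088 → β = 0.7271
  β = 0.7271: g = 0.00003, g' = -0.4229 → β = 0.7272
Converged at β = 0.7272.
Then V = β·F = 0.7272·327 = 237.8 mol/h and L = F − V = 89.2 mol/h.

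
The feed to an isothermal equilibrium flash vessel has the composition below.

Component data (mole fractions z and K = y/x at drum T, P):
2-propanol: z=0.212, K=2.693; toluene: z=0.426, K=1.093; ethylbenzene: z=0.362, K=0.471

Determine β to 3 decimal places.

β = 0.424

Rachford–Rice: g(β) = Σ zᵢ(Kᵢ−1)/(1+β(Kᵢ−1)) = 0.
Feasibility: ΣzᵢKᵢ = 1.207, Σzᵢ/Kᵢ = 1.237 — both > 1, two phases present.
Newton iteration, β⁰ = 0.5:
  β = 0.500: g = -0.0281, g' = -0.369 → β = 0.424
Converged at β = 0.424.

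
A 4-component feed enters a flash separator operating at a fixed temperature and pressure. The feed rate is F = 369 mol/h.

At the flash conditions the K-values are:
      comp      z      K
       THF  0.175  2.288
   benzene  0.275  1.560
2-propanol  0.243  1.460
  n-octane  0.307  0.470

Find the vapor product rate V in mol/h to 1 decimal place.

Material balance + equilibrium reduce to Σ zᵢ(Kᵢ−1)/(1+β(Kᵢ−1)) = 0.
g(0) = ΣzᵢKᵢ − 1 = 0.328 and g(1) = 1 − Σzᵢ/Kᵢ = -0.072, so a root lies in (0, 1).
Iterate (Newton) starting at β = 0.42:
  β = 0.420: g = 0.1553, g' = -0.358 → β = 0.854
  β = 0.854: g = -0.0056, g' = -0.420 → β = 0.841
Converged at β = 0.841.
Then V = β·F = 0.8408·369 = 310.3 mol/h and L = F − V = 58.7 mol/h.

V = 310.3 mol/h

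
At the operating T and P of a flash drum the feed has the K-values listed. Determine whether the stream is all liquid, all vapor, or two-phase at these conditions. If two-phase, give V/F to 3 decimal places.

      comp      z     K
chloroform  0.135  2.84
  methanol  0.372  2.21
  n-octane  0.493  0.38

ΣzᵢKᵢ = 1.393; Σzᵢ/Kᵢ = 1.513.
Both exceed 1, so a two-phase solution exists.
Let ψ = V/F and solve Σ zᵢ(Kᵢ−1)/(1+ψ(Kᵢ−1)) = 0.
Newton–Raphson from ψ = 0.5:
  ψ = 0.500: g = -0.0332, g' = -0.733 → ψ = 0.455
Converged at ψ = 0.455.

two-phase, V/F = 0.455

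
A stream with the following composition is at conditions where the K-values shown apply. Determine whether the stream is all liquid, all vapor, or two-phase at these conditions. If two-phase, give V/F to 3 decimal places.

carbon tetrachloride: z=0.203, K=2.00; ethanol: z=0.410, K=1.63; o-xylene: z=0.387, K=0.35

ΣzᵢKᵢ = 1.210; Σzᵢ/Kᵢ = 1.459.
Both exceed 1, so a two-phase solution exists.
Rachford–Rice: g(ψ) = Σ zᵢ(Kᵢ−1)/(1+ψ(Kᵢ−1)) = 0.
Newton–Raphson from ψ = 0.5:
  ψ = 0.500: g = -0.0409, g' = -0.543 → ψ = 0.425
  ψ = 0.425: g = -0.0012, g' = -0.513 → ψ = 0.422
Converged at ψ = 0.422.

two-phase, V/F = 0.422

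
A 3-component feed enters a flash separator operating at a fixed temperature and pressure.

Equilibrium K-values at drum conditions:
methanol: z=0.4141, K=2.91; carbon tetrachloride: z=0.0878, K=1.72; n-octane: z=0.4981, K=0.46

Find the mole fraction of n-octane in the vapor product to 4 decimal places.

Let β = V/F and solve Σ zᵢ(Kᵢ−1)/(1+β(Kᵢ−1)) = 0.
Check two-phase: ΣzᵢKᵢ = 1.5852 > 1 and Σzᵢ/Kᵢ = 1.2762 > 1, so g(0) = 0.5852 > 0 and g(1) = -0.2762 < 0.
Newton–Raphson from β = 0.34:
  β = 0.3400: g = 0.20085, g' = -0.8026 → β = 0.5903
  β = 0.5903: g = 0.02133, g' = -0.6692 → β = 0.6221
  β = 0.6221: g = 0.00005, g' = -0.6666 → β = 0.6222
Converged at β = 0.6222.
Compositions from xᵢ = zᵢ/(1+β(Kᵢ−1)), yᵢ = Kᵢxᵢ:
  methanol: x = 0.1892, y = 0.5506
  carbon tetrachloride: x = 0.0606, y = 0.1043
  n-octane: x = 0.7501, y = 0.3451

y_n-octane = 0.3451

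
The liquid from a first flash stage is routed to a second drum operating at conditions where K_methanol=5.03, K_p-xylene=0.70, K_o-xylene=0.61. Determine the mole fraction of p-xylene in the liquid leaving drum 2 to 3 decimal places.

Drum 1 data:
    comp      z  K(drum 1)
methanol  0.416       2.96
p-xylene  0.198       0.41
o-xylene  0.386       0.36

x_p-xylene (drum 2) = 0.296

Drum 1:
Material balance + equilibrium reduce to Σ zᵢ(Kᵢ−1)/(1+ψ₁(Kᵢ−1)) = 0.
Check two-phase: ΣzᵢKᵢ = 1.452 > 1 and Σzᵢ/Kᵢ = 1.696 > 1, so g(0) = 0.451 > 0 and g(1) = -0.696 < 0.
Newton–Raphson from ψ₁ = 0.5:
  ψ₁ = 0.500: g = -0.1172, g' = -0.888 → ψ₁ = 0.368
  ψ₁ = 0.368: g = 0.0013, g' = -0.922 → ψ₁ = 0.369
Converged at ψ₁ = 0.369.
Drum-1 compositions:
  methanol: x = 0.241, y = 0.714
  p-xylene: x = 0.253, y = 0.104
  o-xylene: x = 0.506, y = 0.182
Drum-2 feed = drum-1 liquid: z₂ = (0.2413, 0.2532, 0.5055).
Drum 2:
Let ψ₂ = V/F and solve Σ zᵢ(Kᵢ−1)/(1+ψ₂(Kᵢ−1)) = 0.
Feasibility: ΣzᵢKᵢ = 1.699, Σzᵢ/Kᵢ = 1.238 — both > 1, two phases present.
Iterate (Newton) starting at ψ₂ = 0.5:
  ψ₂ = 0.500: g = -0.0118, g' = -0.581 → ψ₂ = 0.480
Converged at ψ₂ = 0.480.
  methanol: x = 0.082, y = 0.414
  p-xylene: x = 0.296, y = 0.207
  o-xylene: x = 0.622, y = 0.379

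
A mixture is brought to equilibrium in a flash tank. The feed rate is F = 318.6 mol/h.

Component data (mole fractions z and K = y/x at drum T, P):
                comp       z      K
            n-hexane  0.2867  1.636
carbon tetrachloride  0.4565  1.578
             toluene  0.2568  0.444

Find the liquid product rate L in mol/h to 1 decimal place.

Let β = V/F and solve Σ zᵢ(Kᵢ−1)/(1+β(Kᵢ−1)) = 0.
Feasibility: ΣzᵢKᵢ = 1.3034, Σzᵢ/Kᵢ = 1.0429 — both > 1, two phases present.
Newton–Raphson from β = 0.5:
  β = 0.5000: g = 0.14529, g' = -0.3108 → β = 0.9674
  β = 0.9674: g = -0.02685, g' = -0.4789 → β = 0.9113
  β = 0.9113: g = -0.00119, g' = -0.4381 → β = 0.9086
Converged at β = 0.9086.
Then V = β·F = 0.9086·318.6 = 289.5 mol/h and L = F − V = 29.1 mol/h.

L = 29.1 mol/h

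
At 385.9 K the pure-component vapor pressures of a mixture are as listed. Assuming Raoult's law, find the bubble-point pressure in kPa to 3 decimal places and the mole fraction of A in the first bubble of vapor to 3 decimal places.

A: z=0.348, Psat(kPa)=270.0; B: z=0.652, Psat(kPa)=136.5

At the bubble point ψ → 0, so ΣzᵢKᵢ = 1 with Kᵢ = Pᵢˢᵃᵗ/P ⇒ P = ΣzᵢPᵢˢᵃᵗ.
P = 0.348·270.0 + 0.652·136.5 = 182.958 kPa
yᵢ = zᵢPᵢˢᵃᵗ/P ⇒ y_A = 0.348·270.0/182.958 = 0.514

Pbub = 182.958 kPa, y_A = 0.514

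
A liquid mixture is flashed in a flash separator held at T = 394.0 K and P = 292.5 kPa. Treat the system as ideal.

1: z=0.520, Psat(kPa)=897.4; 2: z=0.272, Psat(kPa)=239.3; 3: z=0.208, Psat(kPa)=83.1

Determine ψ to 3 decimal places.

ψ = 0.799

Raoult's law: Kᵢ = Pᵢˢᵃᵗ/P = Pᵢˢᵃᵗ/292.5.
  K_1 = 897.4/292.5 = 3.06803, K_2 = 239.3/292.5 = 0.81812, K_3 = 83.1/292.5 = 0.28410
Let ψ = V/F and solve Σ zᵢ(Kᵢ−1)/(1+ψ(Kᵢ−1)) = 0.
Check two-phase: ΣzᵢKᵢ = 1.877 > 1 and Σzᵢ/Kᵢ = 1.234 > 1, so g(0) = 0.877 > 0 and g(1) = -0.234 < 0.
Newton iteration, ψ⁰ = 0.63:
  ψ = 0.630: g = 0.1399, g' = -0.785 → ψ = 0.808
  ψ = 0.808: g = -0.0089, g' = -0.924 → ψ = 0.799
Converged at ψ = 0.799.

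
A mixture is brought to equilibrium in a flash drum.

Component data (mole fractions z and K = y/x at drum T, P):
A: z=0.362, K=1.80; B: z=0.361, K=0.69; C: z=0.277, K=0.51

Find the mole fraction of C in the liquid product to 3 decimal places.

x_C = 0.296

Material balance + equilibrium reduce to Σ zᵢ(Kᵢ−1)/(1+V/F(Kᵢ−1)) = 0.
g(0) = ΣzᵢKᵢ − 1 = 0.042 and g(1) = 1 − Σzᵢ/Kᵢ = -0.267, so a root lies in (0, 1).
Newton–Raphson from V/F = 0.5:
  V/F = 0.500: g = -0.1054, g' = -0.283 → V/F = 0.128
  V/F = 0.128: g = 0.0013, g' = -0.304 → V/F = 0.132
Converged at V/F = 0.132.
Compositions from xᵢ = zᵢ/(1+V/F(Kᵢ−1)), yᵢ = Kᵢxᵢ:
  A: x = 0.327, y = 0.589
  B: x = 0.376, y = 0.260
  C: x = 0.296, y = 0.151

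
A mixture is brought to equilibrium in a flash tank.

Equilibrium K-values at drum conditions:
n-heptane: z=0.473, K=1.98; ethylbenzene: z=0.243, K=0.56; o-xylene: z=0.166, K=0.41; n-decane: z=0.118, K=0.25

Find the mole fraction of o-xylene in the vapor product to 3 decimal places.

y_o-xylene = 0.083

Let ψ = V/F and solve Σ zᵢ(Kᵢ−1)/(1+ψ(Kᵢ−1)) = 0.
g(0) = ΣzᵢKᵢ − 1 = 0.170 and g(1) = 1 − Σzᵢ/Kᵢ = -0.550, so a root lies in (0, 1).
Newton iteration, ψ⁰ = 0.5:
  ψ = 0.500: g = -0.1065, g' = -0.568 → ψ = 0.313
  ψ = 0.313: g = -0.0048, g' = -0.530 → ψ = 0.303
Converged at ψ = 0.303.
Compositions from xᵢ = zᵢ/(1+ψ(Kᵢ−1)), yᵢ = Kᵢxᵢ:
  n-heptane: x = 0.365, y = 0.722
  ethylbenzene: x = 0.280, y = 0.157
  o-xylene: x = 0.202, y = 0.083
  n-decane: x = 0.153, y = 0.038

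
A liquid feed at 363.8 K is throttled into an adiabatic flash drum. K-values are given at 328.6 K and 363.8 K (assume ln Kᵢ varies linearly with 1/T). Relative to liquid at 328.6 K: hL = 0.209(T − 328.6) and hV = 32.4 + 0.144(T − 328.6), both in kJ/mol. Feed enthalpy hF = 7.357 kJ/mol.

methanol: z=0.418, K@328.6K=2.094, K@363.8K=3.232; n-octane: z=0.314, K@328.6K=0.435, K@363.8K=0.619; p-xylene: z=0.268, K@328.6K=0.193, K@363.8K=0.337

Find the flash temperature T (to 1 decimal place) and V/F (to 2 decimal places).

Adiabatic flash: solve Rachford–Rice at each trial T, then check hF = ψ·hV(T) + (1−ψ)·hL(T).
  T = 328.6 K: K = (2.094, 0.435, 0.193), RR gives ψ = 0.085, H_out = 2.746 kJ/mol
  T = 363.8 K: K = (3.232, 0.619, 0.337), RR gives ψ = 0.534, H_out = 23.451 kJ/mol
  T = 346.2 K: K = (2.630, 0.524, 0.259), RR gives ψ = 0.333, H_out = 14.090 kJ/mol
  T = 337.4 K: K = (2.354, 0.478, 0.224), RR gives ψ = 0.220, H_out = 8.856 kJ/mol
  T = 333.0 K: K = (2.222, 0.456, 0.208), RR gives ψ = 0.157, H_out = 5.946 kJ/mol
  T = 335.2 K: K = (2.287, 0.467, 0.216), RR gives ψ = 0.189, H_out = 7.432 kJ/mol
Linear interpolation between T = 333.0 (H_out = 5.946) and T = 335.2 (H_out = 7.432) on hF = 7.357 gives T ≈ 335.1 K, at which ψ = 0.19.

T = 335.1 K, V/F = 0.19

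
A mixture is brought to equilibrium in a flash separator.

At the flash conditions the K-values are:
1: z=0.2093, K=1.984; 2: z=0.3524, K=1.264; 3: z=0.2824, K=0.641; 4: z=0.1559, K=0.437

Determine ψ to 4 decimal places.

Let ψ = V/F and solve Σ zᵢ(Kᵢ−1)/(1+ψ(Kᵢ−1)) = 0.
g(0) = ΣzᵢKᵢ − 1 = 0.1098 and g(1) = 1 − Σzᵢ/Kᵢ = -0.1816, so a root lies in (0, 1).
Iterate (Newton) starting at ψ = 0.51:
  ψ = 0.5100: g = -0.02810, g' = -0.2607 → ψ = 0.4022
  ψ = 0.4022: g = -0.00030, g' = -0.2564 → ψ = 0.4010
Converged at ψ = 0.4010.

ψ = 0.4010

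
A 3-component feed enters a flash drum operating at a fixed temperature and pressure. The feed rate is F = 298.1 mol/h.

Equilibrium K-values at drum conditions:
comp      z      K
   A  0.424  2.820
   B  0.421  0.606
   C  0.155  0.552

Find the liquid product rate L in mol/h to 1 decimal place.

Rachford–Rice: g(ψ) = Σ zᵢ(Kᵢ−1)/(1+ψ(Kᵢ−1)) = 0.
Check two-phase: ΣzᵢKᵢ = 1.536 > 1 and Σzᵢ/Kᵢ = 1.126 > 1, so g(0) = 0.536 > 0 and g(1) = -0.126 < 0.
Newton–Raphson from ψ = 0.5:
  ψ = 0.500: g = 0.1080, g' = -0.538 → ψ = 0.701
  ψ = 0.701: g = 0.0088, g' = -0.462 → ψ = 0.720
Converged at ψ = 0.720.
Then V = ψ·F = 0.7199·298.1 = 214.6 mol/h and L = F − V = 83.5 mol/h.

L = 83.5 mol/h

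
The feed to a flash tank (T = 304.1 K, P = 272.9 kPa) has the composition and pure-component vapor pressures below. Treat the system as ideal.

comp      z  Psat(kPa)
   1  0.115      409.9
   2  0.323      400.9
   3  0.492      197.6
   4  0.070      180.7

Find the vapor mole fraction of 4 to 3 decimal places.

y_4 = 0.053

Raoult's law: Kᵢ = Pᵢˢᵃᵗ/P = Pᵢˢᵃᵗ/272.9.
  K_1 = 409.9/272.9 = 1.50202, K_2 = 400.9/272.9 = 1.46904, K_3 = 197.6/272.9 = 0.72407, K_4 = 180.7/272.9 = 0.66215
Rachford–Rice: g(V/F) = Σ zᵢ(Kᵢ−1)/(1+V/F(Kᵢ−1)) = 0.
Check two-phase: ΣzᵢKᵢ = 1.050 > 1 and Σzᵢ/Kᵢ = 1.082 > 1, so g(0) = 0.050 > 0 and g(1) = -0.082 < 0.
Iterate (Newton) starting at V/F = 0.64:
  V/F = 0.640: g = -0.0348, g' = -0.127 → V/F = 0.366
  V/F = 0.366: g = 0.0001, g' = -0.129 → V/F = 0.367
Converged at V/F = 0.367.
Compositions from xᵢ = zᵢ/(1+V/F(Kᵢ−1)), yᵢ = Kᵢxᵢ:
  1: x = 0.097, y = 0.146
  2: x = 0.276, y = 0.405
  3: x = 0.547, y = 0.396
  4: x = 0.080, y = 0.053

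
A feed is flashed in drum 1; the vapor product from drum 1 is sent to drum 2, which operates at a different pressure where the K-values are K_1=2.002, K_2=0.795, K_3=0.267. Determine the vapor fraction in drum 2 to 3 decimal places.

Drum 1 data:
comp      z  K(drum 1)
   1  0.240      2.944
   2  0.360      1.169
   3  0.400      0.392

Drum 1:
Rachford–Rice: g(ψ₁) = Σ zᵢ(Kᵢ−1)/(1+ψ₁(Kᵢ−1)) = 0.
g(0) = ΣzᵢKᵢ − 1 = 0.284 and g(1) = 1 − Σzᵢ/Kᵢ = -0.410, so a root lies in (0, 1).
Iterate (Newton) starting at ψ₁ = 0.34:
  ψ₁ = 0.340: g = 0.0319, g' = -0.573 → ψ₁ = 0.396
  ψ₁ = 0.396: g = 0.0005, g' = -0.555 → ψ₁ = 0.397
Converged at ψ₁ = 0.397.
Drum-1 compositions:
  1: x = 0.136, y = 0.399
  2: x = 0.337, y = 0.394
  3: x = 0.527, y = 0.207
Drum-2 feed = drum-1 vapor: z₂ = (0.3990, 0.3944, 0.2066).
Drum 2:
Rachford–Rice: g(ψ₂) = Σ zᵢ(Kᵢ−1)/(1+ψ₂(Kᵢ−1)) = 0.
Feasibility: ΣzᵢKᵢ = 1.167, Σzᵢ/Kᵢ = 1.469 — both > 1, two phases present.
Newton–Raphson from ψ₂ = 0.55:
  ψ₂ = 0.550: g = -0.0871, g' = -0.499 → ψ₂ = 0.375
  ψ₂ = 0.375: g = -0.0061, g' = -0.442 → ψ₂ = 0.362
Converged at ψ₂ = 0.362.
  1: x = 0.293, y = 0.586
  2: x = 0.426, y = 0.339
  3: x = 0.281, y = 0.075

V/F (drum 2) = 0.362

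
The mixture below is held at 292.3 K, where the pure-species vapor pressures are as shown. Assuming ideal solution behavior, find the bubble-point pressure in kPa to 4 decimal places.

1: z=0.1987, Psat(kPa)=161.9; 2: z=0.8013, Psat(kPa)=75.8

Pbub = 92.9081 kPa

At the bubble point ψ → 0, so ΣzᵢKᵢ = 1 with Kᵢ = Pᵢˢᵃᵗ/P ⇒ P = ΣzᵢPᵢˢᵃᵗ.
P = 0.1987·161.9 + 0.8013·75.8 = 92.9081 kPa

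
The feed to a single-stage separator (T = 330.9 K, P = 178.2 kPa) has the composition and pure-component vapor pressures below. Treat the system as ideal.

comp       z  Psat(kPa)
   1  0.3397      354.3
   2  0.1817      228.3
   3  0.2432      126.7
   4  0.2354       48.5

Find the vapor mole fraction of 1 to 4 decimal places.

Raoult's law: Kᵢ = Pᵢˢᵃᵗ/P = Pᵢˢᵃᵗ/178.2.
  K_1 = 354.3/178.2 = 1.988215, K_2 = 228.3/178.2 = 1.281145, K_3 = 126.7/178.2 = 0.710999, K_4 = 48.5/178.2 = 0.272166
Iterate (Newton) starting at β = 0.5:
  β = 0.5000: g = -0.08204, g' = -0.4956 → β = 0.3345
  β = 0.3345: g = -0.00527, g' = -0.4421 → β = 0.3225
Converged at β = 0.3225.
Compositions from xᵢ = zᵢ/(1+β(Kᵢ−1)), yᵢ = Kᵢxᵢ:
  1: x = 0.2576, y = 0.5122
  2: x = 0.1666, y = 0.2134
  3: x = 0.2682, y = 0.1907
  4: x = 0.3076, y = 0.0837

y_1 = 0.5122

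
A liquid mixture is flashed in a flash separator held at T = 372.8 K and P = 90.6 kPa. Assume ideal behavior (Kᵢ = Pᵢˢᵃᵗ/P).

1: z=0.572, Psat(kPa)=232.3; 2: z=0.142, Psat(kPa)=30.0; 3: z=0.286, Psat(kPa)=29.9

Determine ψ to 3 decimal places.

Raoult's law: Kᵢ = Pᵢˢᵃᵗ/P = Pᵢˢᵃᵗ/90.6.
  K_1 = 232.3/90.6 = 2.56402, K_2 = 30.0/90.6 = 0.33113, K_3 = 29.9/90.6 = 0.33002
Newton–Raphson from ψ = 0.5:
  ψ = 0.500: g = 0.0712, g' = -0.874 → ψ = 0.581
Converged at ψ = 0.581.

ψ = 0.581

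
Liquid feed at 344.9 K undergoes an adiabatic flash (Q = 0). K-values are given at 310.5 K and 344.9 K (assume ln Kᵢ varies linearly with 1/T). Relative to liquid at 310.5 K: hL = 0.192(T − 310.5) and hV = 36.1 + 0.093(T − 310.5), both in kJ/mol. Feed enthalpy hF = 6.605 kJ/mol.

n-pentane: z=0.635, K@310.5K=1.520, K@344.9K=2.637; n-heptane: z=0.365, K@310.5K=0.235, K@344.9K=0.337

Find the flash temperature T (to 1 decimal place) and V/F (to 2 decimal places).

Adiabatic flash: solve Rachford–Rice at each trial T, then check hF = ψ·hV(T) + (1−ψ)·hL(T).
  T = 310.5 K: K = (1.520, 0.235), RR gives ψ = 0.128, H_out = 4.626 kJ/mol
  T = 344.9 K: K = (2.637, 0.337), RR gives ψ = 0.735, H_out = 30.629 kJ/mol
  T = 327.7 K: K = (2.031, 0.284), RR gives ψ = 0.533, H_out = 21.637 kJ/mol
  T = 319.1 K: K = (1.764, 0.259), RR gives ψ = 0.379, H_out = 15.019 kJ/mol
  T = 314.8 K: K = (1.639, 0.247), RR gives ψ = 0.272, H_out = 10.532 kJ/mol
  T = 312.6 K: K = (1.577, 0.241), RR gives ψ = 0.204, H_out = 7.736 kJ/mol
Linear interpolation between T = 310.5 (H_out = 4.626) and T = 312.6 (H_out = 7.736) on hF = 6.605 gives T ≈ 311.8 K, at which ψ = 0.18.

T = 311.8 K, V/F = 0.18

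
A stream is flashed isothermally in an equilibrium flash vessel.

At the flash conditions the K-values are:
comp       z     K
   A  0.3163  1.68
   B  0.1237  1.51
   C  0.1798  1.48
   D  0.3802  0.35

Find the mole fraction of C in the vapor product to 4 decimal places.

y_C = 0.2322

Let ψ = V/F and solve Σ zᵢ(Kᵢ−1)/(1+ψ(Kᵢ−1)) = 0.
g(0) = ΣzᵢKᵢ − 1 = 0.1173 and g(1) = 1 − Σzᵢ/Kᵢ = -0.4780, so a root lies in (0, 1).
Newton iteration, ψ⁰ = 0.37:
  ψ = 0.3700: g = -0.02718, g' = -0.4245 → ψ = 0.3060
  ψ = 0.3060: g = -0.00062, g' = -0.4061 → ψ = 0.3045
Converged at ψ = 0.3045.
Compositions from xᵢ = zᵢ/(1+ψ(Kᵢ−1)), yᵢ = Kᵢxᵢ:
  A: x = 0.2620, y = 0.4402
  B: x = 0.1071, y = 0.1617
  C: x = 0.1569, y = 0.2322
  D: x = 0.4740, y = 0.1659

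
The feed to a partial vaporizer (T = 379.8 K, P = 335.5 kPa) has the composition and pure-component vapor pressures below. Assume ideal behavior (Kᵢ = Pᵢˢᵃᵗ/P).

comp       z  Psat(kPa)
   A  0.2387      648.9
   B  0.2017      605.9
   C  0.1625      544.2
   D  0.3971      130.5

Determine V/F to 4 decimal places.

V/F = 0.4913

Raoult's law: Kᵢ = Pᵢˢᵃᵗ/P = Pᵢˢᵃᵗ/335.5.
  K_A = 648.9/335.5 = 1.934128, K_B = 605.9/335.5 = 1.805961, K_C = 544.2/335.5 = 1.622057, K_D = 130.5/335.5 = 0.388972
Rachford–Rice: g(V/F) = Σ zᵢ(Kᵢ−1)/(1+V/F(Kᵢ−1)) = 0.
g(0) = ΣzᵢKᵢ − 1 = 0.2440 and g(1) = 1 − Σzᵢ/Kᵢ = -0.3562, so a root lies in (0, 1).
Iterate (Newton) starting at V/F = 0.5:
  V/F = 0.5000: g = -0.00442, g' = -0.5073 → V/F = 0.4913
Converged at V/F = 0.4913.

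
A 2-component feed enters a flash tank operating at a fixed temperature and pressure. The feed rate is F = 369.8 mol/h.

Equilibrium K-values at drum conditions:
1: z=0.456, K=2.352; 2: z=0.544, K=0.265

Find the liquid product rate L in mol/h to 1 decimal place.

Material balance + equilibrium reduce to Σ zᵢ(Kᵢ−1)/(1+V/F(Kᵢ−1)) = 0.
Check two-phase: ΣzᵢKᵢ = 1.217 > 1 and Σzᵢ/Kᵢ = 2.247 > 1, so g(0) = 0.217 > 0 and g(1) = -1.247 < 0.
Iterate (Newton) starting at V/F = 0.5:
  V/F = 0.500: g = -0.2643, g' = -1.031 → V/F = 0.244
  V/F = 0.244: g = -0.0234, g' = -0.908 → V/F = 0.218
Converged at V/F = 0.218.
Then V = V/F·F = 0.2180·369.8 = 80.6 mol/h and L = F − V = 289.2 mol/h.

L = 289.2 mol/h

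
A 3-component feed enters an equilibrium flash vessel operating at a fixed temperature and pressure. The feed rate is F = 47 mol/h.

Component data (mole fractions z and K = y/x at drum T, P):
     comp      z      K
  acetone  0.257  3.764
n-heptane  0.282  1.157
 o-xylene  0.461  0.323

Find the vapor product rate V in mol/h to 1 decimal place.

Rachford–Rice: g(ψ) = Σ zᵢ(Kᵢ−1)/(1+ψ(Kᵢ−1)) = 0.
g(0) = ΣzᵢKᵢ − 1 = 0.443 and g(1) = 1 − Σzᵢ/Kᵢ = -0.739, so a root lies in (0, 1).
Newton–Raphson from ψ = 0.5:
  ψ = 0.500: g = -0.1325, g' = -0.835 → ψ = 0.341
  ψ = 0.341: g = 0.0017, g' = -0.884 → ψ = 0.343
Converged at ψ = 0.343.
Then V = ψ·F = 0.3432·47 = 16.1 mol/h and L = F − V = 30.9 mol/h.

V = 16.1 mol/h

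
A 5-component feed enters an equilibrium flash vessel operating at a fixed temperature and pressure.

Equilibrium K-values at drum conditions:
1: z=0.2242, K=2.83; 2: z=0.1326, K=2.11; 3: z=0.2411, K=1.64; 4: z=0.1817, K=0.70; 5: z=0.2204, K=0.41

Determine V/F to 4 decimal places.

V/F = 0.8541

Rachford–Rice: g(V/F) = Σ zᵢ(Kᵢ−1)/(1+V/F(Kᵢ−1)) = 0.
Feasibility: ΣzᵢKᵢ = 1.5272, Σzᵢ/Kᵢ = 1.0862 — both > 1, two phases present.
Iterate (Newton) starting at V/F = 0.5:
  V/F = 0.5000: g = 0.17722, g' = -0.5060 → V/F = 0.8503
  V/F = 0.8503: g = 0.00206, g' = -0.5380 → V/F = 0.8541
Converged at V/F = 0.8541.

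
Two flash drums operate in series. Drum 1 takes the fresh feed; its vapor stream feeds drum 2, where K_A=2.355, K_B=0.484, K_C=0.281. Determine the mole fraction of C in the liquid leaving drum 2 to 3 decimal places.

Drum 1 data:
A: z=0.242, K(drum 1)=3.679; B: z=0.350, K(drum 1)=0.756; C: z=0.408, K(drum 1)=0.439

x_C (drum 2) = 0.318

Drum 1:
Newton–Raphson from ψ₁ = 0.58:
  ψ₁ = 0.580: g = -0.1849, g' = -0.577 → ψ₁ = 0.259
  ψ₁ = 0.259: g = 0.0235, g' = -0.804 → ψ₁ = 0.289
Converged at ψ₁ = 0.289.
Drum-1 compositions:
  A: x = 0.136, y = 0.501
  B: x = 0.377, y = 0.285
  C: x = 0.487, y = 0.214
Drum-2 feed = drum-1 vapor: z₂ = (0.5015, 0.2847, 0.2138).
Drum 2:
Iterate (Newton) starting at ψ₂ = 0.5:
  ψ₂ = 0.500: g = -0.0330, g' = -0.734 → ψ₂ = 0.455
Converged at ψ₂ = 0.455.
  A: x = 0.310, y = 0.731
  B: x = 0.372, y = 0.180
  C: x = 0.318, y = 0.089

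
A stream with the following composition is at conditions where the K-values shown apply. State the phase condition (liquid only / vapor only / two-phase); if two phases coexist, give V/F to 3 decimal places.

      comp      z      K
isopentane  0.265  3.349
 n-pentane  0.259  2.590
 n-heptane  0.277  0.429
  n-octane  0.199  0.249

two-phase, V/F = 0.556

ΣzᵢKᵢ = 1.727; Σzᵢ/Kᵢ = 1.624.
Both exceed 1, so a two-phase solution exists.
Rachford–Rice: g(ψ) = Σ zᵢ(Kᵢ−1)/(1+ψ(Kᵢ−1)) = 0.
Newton–Raphson from ψ = 0.58:
  ψ = 0.580: g = -0.0235, g' = -0.993 → ψ = 0.556
Converged at ψ = 0.556.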